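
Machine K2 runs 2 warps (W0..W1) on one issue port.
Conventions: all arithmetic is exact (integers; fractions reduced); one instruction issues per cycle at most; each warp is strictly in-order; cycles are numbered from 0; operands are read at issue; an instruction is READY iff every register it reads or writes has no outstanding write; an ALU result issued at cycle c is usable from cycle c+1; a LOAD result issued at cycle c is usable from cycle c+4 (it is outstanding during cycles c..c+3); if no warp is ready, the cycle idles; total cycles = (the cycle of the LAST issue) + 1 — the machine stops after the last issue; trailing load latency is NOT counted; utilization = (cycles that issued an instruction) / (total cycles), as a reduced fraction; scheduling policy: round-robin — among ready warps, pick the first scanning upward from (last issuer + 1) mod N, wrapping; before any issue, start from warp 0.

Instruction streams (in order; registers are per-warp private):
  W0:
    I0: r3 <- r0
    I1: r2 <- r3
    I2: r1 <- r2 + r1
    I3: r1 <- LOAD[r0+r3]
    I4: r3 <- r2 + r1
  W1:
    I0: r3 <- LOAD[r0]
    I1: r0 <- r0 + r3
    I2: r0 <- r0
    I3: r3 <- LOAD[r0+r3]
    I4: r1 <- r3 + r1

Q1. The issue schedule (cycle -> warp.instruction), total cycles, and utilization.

cycle 0: W0.I0
cycle 1: W1.I0
cycle 2: W0.I1
cycle 3: W0.I2
cycle 4: W0.I3
cycle 5: W1.I1
cycle 6: W1.I2
cycle 7: W1.I3
cycle 8: W0.I4
cycle 9: idle
cycle 10: idle
cycle 11: W1.I4

Answer: 12 cycles, utilization 5/6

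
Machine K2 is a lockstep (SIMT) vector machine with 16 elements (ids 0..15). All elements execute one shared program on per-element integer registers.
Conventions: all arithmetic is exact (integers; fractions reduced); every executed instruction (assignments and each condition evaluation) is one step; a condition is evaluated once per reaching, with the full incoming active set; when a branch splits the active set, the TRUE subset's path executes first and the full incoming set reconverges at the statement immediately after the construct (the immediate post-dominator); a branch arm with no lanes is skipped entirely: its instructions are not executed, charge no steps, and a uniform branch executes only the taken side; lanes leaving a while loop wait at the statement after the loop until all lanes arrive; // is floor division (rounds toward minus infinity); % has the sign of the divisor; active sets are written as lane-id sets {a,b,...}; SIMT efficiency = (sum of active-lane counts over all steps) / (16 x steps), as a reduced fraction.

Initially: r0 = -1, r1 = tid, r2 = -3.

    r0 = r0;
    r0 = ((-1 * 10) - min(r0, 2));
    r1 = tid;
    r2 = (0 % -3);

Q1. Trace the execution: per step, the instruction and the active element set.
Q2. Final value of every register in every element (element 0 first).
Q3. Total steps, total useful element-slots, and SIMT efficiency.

step 0: r0 <- r0                     {0,1,2,3,4,5,6,7,8,9,10,11,12,13,14,15}
step 1: r0 <- ((-1 * 10) - min(r0, 2)) {0,1,2,3,4,5,6,7,8,9,10,11,12,13,14,15}
step 2: r1 <- tid                    {0,1,2,3,4,5,6,7,8,9,10,11,12,13,14,15}
step 3: r2 <- (0 % -3)               {0,1,2,3,4,5,6,7,8,9,10,11,12,13,14,15}

Answer: 4 steps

r0: -9,-9,-9,-9,-9,-9,-9,-9,-9,-9,-9,-9,-9,-9,-9,-9
r1: 0,1,2,3,4,5,6,7,8,9,10,11,12,13,14,15
r2: 0,0,0,0,0,0,0,0,0,0,0,0,0,0,0,0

steps = 4; useful = 64; efficiency = 64/64 = 1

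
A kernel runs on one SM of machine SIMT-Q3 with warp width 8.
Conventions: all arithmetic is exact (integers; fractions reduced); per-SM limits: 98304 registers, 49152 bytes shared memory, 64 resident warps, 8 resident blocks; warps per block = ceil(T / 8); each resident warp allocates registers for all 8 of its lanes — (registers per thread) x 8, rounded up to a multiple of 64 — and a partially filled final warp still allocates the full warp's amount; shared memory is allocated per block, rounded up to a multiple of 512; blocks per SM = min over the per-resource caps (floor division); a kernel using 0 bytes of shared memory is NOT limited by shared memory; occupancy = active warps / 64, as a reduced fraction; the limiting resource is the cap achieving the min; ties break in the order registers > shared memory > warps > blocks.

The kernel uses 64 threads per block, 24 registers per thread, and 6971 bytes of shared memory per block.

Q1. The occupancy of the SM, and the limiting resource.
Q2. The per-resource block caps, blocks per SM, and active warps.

Answer: occupancy 3/4, limited by shared memory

registers: 64 blocks
shared memory: 6 blocks
warps: 8 blocks
blocks: 8 blocks

Answer: 6 blocks, 48 active warps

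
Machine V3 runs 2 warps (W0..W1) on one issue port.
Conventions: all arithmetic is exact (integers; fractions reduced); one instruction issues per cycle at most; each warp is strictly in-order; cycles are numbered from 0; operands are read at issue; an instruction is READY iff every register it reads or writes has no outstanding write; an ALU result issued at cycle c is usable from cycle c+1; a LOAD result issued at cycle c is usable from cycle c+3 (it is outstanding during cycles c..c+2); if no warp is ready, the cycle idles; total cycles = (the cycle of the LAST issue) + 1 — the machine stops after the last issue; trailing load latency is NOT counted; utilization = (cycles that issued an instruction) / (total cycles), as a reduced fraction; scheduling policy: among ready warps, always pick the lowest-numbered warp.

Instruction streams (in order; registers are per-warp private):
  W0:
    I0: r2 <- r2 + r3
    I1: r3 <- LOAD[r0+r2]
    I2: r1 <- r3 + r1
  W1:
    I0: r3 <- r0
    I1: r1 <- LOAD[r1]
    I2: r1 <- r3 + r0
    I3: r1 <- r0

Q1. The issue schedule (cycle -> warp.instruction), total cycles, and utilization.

cycle 0: W0.I0
cycle 1: W0.I1
cycle 2: W1.I0
cycle 3: W1.I1
cycle 4: W0.I2
cycle 5: idle
cycle 6: W1.I2
cycle 7: W1.I3

Answer: 8 cycles, utilization 7/8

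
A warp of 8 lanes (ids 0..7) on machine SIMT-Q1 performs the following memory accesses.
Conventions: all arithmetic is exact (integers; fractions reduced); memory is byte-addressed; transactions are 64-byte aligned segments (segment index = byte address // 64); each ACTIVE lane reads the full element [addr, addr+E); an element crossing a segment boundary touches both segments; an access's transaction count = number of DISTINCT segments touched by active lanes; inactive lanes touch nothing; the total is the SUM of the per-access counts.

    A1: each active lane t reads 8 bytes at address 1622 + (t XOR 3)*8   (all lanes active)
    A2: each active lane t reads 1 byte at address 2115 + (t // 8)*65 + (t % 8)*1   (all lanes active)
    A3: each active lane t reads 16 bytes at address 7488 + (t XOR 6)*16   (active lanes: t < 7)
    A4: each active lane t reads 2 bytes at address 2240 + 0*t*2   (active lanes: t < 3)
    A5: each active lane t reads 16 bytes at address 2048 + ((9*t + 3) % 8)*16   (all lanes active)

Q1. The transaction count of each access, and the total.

A1: 2 transactions
A2: 1 transaction
A3: 2 transactions
A4: 1 transaction
A5: 2 transactions

Answer: 2,1,2,1,2; total 8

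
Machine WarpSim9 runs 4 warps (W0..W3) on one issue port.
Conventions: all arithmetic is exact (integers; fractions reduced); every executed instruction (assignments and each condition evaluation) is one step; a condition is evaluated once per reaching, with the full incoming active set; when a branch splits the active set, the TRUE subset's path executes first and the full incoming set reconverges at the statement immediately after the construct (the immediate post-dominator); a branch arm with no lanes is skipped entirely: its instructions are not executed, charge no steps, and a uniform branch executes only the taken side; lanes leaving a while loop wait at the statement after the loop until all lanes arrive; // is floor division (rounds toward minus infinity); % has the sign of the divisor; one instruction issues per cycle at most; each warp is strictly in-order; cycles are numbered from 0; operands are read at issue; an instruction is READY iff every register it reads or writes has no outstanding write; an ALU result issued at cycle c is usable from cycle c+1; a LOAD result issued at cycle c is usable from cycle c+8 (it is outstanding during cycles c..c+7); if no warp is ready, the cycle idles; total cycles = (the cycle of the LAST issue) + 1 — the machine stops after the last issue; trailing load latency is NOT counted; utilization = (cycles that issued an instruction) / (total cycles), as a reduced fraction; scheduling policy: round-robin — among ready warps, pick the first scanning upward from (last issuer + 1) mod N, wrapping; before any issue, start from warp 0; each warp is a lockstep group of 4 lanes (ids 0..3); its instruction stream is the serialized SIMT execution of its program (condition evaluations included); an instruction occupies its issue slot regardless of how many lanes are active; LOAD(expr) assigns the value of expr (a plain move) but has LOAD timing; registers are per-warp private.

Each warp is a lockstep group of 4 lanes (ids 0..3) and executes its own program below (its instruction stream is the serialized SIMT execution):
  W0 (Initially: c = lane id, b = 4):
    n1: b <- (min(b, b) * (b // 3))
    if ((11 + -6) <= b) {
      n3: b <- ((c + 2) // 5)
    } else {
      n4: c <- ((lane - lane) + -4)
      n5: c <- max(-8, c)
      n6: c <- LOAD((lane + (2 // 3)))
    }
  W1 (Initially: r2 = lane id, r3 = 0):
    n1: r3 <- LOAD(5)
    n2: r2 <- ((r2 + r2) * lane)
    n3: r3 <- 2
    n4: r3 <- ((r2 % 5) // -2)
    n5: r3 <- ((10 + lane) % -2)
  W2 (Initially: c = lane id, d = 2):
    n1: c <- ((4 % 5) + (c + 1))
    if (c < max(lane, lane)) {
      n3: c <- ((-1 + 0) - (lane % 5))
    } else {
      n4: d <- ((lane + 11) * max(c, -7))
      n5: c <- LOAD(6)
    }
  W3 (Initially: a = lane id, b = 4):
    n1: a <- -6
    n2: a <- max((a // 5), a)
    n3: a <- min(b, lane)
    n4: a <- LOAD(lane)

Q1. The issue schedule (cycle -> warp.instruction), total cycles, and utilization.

cycle 0: W0.I0
cycle 1: W1.I0
cycle 2: W2.I0
cycle 3: W3.I0
cycle 4: W0.I1
cycle 5: W1.I1
cycle 6: W2.I1
cycle 7: W3.I1
cycle 8: W0.I2
cycle 9: W1.I2
cycle 10: W2.I2
cycle 11: W3.I2
cycle 12: W0.I3
cycle 13: W1.I3
cycle 14: W2.I3
cycle 15: W3.I3
cycle 16: W0.I4
cycle 17: W1.I4

Answer: 18 cycles, utilization 1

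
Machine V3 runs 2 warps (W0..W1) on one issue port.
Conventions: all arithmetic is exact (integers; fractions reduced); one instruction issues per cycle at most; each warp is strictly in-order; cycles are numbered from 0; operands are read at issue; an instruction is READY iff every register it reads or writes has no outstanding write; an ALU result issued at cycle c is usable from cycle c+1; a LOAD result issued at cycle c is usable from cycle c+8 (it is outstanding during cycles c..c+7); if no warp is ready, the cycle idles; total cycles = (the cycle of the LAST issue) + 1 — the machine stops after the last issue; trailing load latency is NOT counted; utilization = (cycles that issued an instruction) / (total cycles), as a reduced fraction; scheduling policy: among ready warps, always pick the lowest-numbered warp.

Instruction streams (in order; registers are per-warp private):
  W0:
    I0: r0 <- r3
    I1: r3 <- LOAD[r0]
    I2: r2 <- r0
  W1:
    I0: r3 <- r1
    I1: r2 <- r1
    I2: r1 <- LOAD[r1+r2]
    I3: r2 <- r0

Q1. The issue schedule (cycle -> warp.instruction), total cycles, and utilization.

cycle 0: W0.I0
cycle 1: W0.I1
cycle 2: W0.I2
cycle 3: W1.I0
cycle 4: W1.I1
cycle 5: W1.I2
cycle 6: W1.I3

Answer: 7 cycles, utilization 1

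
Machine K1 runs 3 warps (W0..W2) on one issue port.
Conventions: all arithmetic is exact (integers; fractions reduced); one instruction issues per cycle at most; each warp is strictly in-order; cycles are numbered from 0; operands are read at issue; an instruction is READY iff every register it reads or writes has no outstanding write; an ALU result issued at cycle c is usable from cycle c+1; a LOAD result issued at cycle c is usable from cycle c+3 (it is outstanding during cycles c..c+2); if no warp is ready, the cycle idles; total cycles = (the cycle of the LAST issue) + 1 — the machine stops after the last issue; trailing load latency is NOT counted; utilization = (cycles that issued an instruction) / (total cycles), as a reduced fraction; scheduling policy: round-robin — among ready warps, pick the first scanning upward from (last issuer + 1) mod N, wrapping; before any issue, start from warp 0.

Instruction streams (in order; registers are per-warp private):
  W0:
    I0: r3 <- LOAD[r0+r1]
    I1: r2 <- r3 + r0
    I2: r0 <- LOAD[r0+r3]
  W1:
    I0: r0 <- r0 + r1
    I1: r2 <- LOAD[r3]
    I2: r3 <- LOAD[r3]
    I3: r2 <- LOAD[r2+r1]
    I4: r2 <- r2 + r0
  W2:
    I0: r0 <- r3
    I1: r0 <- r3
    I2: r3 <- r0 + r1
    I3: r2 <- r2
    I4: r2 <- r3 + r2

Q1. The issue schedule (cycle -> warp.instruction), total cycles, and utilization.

cycle 0: W0.I0
cycle 1: W1.I0
cycle 2: W2.I0
cycle 3: W0.I1
cycle 4: W1.I1
cycle 5: W2.I1
cycle 6: W0.I2
cycle 7: W1.I2
cycle 8: W2.I2
cycle 9: W1.I3
cycle 10: W2.I3
cycle 11: W2.I4
cycle 12: W1.I4

Answer: 13 cycles, utilization 1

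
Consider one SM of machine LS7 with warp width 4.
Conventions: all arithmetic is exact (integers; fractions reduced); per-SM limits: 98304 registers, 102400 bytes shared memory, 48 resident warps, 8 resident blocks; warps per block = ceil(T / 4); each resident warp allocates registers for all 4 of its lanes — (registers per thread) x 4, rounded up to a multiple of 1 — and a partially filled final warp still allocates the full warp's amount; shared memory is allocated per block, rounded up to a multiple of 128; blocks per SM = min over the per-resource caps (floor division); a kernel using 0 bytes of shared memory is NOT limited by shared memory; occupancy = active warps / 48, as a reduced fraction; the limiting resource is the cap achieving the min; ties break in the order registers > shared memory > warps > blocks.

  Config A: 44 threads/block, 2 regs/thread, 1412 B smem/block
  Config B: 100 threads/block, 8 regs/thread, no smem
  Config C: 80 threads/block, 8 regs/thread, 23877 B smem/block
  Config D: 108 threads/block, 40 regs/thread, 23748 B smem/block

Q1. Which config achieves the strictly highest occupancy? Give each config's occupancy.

occupancies: A 11/12, B 25/48, C 5/6, D 9/16

Answer: A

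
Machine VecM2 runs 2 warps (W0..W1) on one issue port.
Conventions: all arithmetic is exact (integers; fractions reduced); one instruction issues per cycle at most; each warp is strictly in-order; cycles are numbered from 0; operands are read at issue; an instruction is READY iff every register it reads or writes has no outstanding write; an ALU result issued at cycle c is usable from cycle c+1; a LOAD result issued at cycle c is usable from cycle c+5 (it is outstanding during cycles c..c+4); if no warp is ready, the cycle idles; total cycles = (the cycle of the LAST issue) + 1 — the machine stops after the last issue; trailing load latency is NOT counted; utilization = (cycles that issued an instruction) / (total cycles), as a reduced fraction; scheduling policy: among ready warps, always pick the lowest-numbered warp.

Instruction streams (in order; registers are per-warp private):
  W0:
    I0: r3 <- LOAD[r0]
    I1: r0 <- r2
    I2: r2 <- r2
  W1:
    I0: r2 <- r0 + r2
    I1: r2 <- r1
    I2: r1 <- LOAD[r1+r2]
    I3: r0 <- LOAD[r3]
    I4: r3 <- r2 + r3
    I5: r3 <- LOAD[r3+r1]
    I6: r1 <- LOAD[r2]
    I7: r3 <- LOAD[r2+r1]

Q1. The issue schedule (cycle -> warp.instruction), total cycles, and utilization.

cycle 0: W0.I0
cycle 1: W0.I1
cycle 2: W0.I2
cycle 3: W1.I0
cycle 4: W1.I1
cycle 5: W1.I2
cycle 6: W1.I3
cycle 7: W1.I4
cycle 8: idle
cycle 9: idle
cycle 10: W1.I5
cycle 11: W1.I6
cycle 12: idle
cycle 13: idle
cycle 14: idle
cycle 15: idle
cycle 16: W1.I7

Answer: 17 cycles, utilization 11/17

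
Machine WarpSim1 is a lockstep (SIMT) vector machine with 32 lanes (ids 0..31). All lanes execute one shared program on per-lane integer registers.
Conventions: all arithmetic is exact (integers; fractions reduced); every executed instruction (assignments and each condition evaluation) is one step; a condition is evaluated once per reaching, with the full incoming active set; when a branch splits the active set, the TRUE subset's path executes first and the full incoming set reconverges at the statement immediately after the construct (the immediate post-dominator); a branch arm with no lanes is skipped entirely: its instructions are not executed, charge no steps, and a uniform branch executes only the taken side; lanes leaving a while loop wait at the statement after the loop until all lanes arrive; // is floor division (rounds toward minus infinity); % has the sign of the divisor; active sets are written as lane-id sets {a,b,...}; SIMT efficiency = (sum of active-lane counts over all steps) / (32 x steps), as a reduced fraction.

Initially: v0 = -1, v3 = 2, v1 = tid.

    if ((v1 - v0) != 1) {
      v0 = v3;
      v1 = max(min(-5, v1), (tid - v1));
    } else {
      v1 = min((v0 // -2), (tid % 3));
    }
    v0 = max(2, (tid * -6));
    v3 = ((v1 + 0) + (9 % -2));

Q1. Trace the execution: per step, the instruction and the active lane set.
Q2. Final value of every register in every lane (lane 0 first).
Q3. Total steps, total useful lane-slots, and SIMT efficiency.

step 0: eval ((v1 - v0) != 1)        {0,1,2,3,4,5,6,7,8,9,10,11,12,13,14,15,16,17,18,19,20,21,22,23,24,25,26,27,28,29,30,31}
step 1: v0 <- v3                     {1,2,3,4,5,6,7,8,9,10,11,12,13,14,15,16,17,18,19,20,21,22,23,24,25,26,27,28,29,30,31}
step 2: v1 <- max(min(-5, v1), (tid - v1)) {1,2,3,4,5,6,7,8,9,10,11,12,13,14,15,16,17,18,19,20,21,22,23,24,25,26,27,28,29,30,31}
step 3: v1 <- min((v0 // -2), (tid % 3)) {0}
step 4: v0 <- max(2, (tid * -6))     {0,1,2,3,4,5,6,7,8,9,10,11,12,13,14,15,16,17,18,19,20,21,22,23,24,25,26,27,28,29,30,31}
step 5: v3 <- ((v1 + 0) + (9 % -2))  {0,1,2,3,4,5,6,7,8,9,10,11,12,13,14,15,16,17,18,19,20,21,22,23,24,25,26,27,28,29,30,31}

Answer: 6 steps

v0: 2,2,2,2,2,2,2,2,2,2,2,2,2,2,2,2,2,2,2,2,2,2,2,2,2,2,2,2,2,2,2,2
v3: -1,-1,-1,-1,-1,-1,-1,-1,-1,-1,-1,-1,-1,-1,-1,-1,-1,-1,-1,-1,-1,-1,-1,-1,-1,-1,-1,-1,-1,-1,-1,-1
v1: 0,0,0,0,0,0,0,0,0,0,0,0,0,0,0,0,0,0,0,0,0,0,0,0,0,0,0,0,0,0,0,0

steps = 6; useful = 159; efficiency = 159/192 = 53/64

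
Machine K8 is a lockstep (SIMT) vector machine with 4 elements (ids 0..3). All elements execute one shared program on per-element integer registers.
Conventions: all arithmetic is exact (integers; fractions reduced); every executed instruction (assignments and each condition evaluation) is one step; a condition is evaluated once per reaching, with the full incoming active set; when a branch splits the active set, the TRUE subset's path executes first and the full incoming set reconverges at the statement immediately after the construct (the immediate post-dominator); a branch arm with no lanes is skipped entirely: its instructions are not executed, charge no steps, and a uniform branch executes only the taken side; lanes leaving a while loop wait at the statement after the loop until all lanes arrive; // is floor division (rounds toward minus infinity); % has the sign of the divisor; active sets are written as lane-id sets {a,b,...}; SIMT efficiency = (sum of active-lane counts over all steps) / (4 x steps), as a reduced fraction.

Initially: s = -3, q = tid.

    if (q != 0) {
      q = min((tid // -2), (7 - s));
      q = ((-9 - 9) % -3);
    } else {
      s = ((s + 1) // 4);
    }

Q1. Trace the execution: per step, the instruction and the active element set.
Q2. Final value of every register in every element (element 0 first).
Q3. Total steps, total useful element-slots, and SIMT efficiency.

step 0: eval (q != 0)                {0,1,2,3}
step 1: q <- min((tid // -2), (7 - s)) {1,2,3}
step 2: q <- ((-9 - 9) % -3)         {1,2,3}
step 3: s <- ((s + 1) // 4)          {0}

Answer: 4 steps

s: -1,-3,-3,-3
q: 0,0,0,0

steps = 4; useful = 11; efficiency = 11/16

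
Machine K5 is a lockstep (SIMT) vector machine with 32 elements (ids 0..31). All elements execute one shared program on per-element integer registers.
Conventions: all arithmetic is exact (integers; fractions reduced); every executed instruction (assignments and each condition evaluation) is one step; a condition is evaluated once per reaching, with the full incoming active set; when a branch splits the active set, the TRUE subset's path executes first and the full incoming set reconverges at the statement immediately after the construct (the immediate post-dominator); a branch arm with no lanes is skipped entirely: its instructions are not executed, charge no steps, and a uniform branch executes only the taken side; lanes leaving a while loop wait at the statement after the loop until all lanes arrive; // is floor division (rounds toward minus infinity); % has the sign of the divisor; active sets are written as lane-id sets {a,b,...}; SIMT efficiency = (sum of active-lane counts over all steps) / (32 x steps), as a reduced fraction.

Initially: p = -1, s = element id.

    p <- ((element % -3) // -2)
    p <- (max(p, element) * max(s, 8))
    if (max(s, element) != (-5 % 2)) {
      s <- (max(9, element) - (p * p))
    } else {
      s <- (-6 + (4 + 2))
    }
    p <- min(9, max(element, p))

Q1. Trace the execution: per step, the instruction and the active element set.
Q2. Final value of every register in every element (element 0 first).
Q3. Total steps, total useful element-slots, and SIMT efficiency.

step 0: p <- ((element % -3) // -2)  {0,1,2,3,4,5,6,7,8,9,10,11,12,13,14,15,16,17,18,19,20,21,22,23,24,25,26,27,28,29,30,31}
step 1: p <- (max(p, element) * max(s, 8)) {0,1,2,3,4,5,6,7,8,9,10,11,12,13,14,15,16,17,18,19,20,21,22,23,24,25,26,27,28,29,30,31}
step 2: eval (max(s, element) != (-5 % 2)) {0,1,2,3,4,5,6,7,8,9,10,11,12,13,14,15,16,17,18,19,20,21,22,23,24,25,26,27,28,29,30,31}
step 3: s <- (max(9, element) - (p * p)) {0,2,3,4,5,6,7,8,9,10,11,12,13,14,15,16,17,18,19,20,21,22,23,24,25,26,27,28,29,30,31}
step 4: s <- (-6 + (4 + 2))          {1}
step 5: p <- min(9, max(element, p)) {0,1,2,3,4,5,6,7,8,9,10,11,12,13,14,15,16,17,18,19,20,21,22,23,24,25,26,27,28,29,30,31}

Answer: 6 steps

p: 0,8,9,9,9,9,9,9,9,9,9,9,9,9,9,9,9,9,9,9,9,9,9,9,9,9,9,9,9,9,9,9
s: 9,0,-247,-567,-1015,-1591,-2295,-3127,-4087,-6552,-9990,-14630,-20724,-28548,-38402,-50610,-65520,-83504,-104958,-130302,-159980,-194460,-234234,-279818,-331752,-390600,-456950,-531414,-614628,-707252,-809970,-923490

steps = 6; useful = 160; efficiency = 160/192 = 5/6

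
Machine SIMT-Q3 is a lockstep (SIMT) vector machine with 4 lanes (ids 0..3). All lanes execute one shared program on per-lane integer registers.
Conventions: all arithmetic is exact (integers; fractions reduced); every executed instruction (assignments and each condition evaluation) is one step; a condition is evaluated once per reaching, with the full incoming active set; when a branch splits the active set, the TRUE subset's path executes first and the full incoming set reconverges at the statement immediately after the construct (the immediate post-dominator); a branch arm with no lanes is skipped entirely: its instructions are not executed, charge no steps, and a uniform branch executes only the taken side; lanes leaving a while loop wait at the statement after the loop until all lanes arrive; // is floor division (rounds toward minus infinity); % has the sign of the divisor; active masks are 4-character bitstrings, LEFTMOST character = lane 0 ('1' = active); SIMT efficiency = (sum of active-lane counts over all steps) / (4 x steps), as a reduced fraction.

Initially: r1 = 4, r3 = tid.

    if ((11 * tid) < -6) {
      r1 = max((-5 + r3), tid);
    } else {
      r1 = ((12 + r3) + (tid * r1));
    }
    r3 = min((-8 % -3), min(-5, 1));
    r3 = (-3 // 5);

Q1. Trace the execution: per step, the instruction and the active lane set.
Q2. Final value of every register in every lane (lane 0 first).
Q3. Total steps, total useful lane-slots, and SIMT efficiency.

step 0: eval ((11 * tid) < -6)       1111
step 1: r1 <- ((12 + r3) + (tid * r1)) 1111
step 2: r3 <- min((-8 % -3), min(-5, 1)) 1111
step 3: r3 <- (-3 // 5)              1111

Answer: 4 steps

r1: 12,17,22,27
r3: -1,-1,-1,-1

steps = 4; useful = 16; efficiency = 16/16 = 1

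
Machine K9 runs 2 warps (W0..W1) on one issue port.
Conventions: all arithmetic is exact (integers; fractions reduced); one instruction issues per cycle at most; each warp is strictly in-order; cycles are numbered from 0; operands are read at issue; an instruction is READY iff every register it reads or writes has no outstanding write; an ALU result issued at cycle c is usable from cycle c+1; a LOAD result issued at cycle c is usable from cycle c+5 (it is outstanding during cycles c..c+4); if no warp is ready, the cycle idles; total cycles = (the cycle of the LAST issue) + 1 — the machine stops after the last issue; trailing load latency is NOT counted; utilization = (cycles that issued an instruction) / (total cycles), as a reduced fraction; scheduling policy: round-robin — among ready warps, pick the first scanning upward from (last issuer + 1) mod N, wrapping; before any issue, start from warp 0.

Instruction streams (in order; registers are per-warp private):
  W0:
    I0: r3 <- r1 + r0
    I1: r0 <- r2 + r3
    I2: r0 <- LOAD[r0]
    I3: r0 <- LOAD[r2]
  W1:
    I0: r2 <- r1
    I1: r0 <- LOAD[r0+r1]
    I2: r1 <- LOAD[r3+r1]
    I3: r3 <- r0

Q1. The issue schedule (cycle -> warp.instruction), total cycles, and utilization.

cycle 0: W0.I0
cycle 1: W1.I0
cycle 2: W0.I1
cycle 3: W1.I1
cycle 4: W0.I2
cycle 5: W1.I2
cycle 6: idle
cycle 7: idle
cycle 8: W1.I3
cycle 9: W0.I3

Answer: 10 cycles, utilization 4/5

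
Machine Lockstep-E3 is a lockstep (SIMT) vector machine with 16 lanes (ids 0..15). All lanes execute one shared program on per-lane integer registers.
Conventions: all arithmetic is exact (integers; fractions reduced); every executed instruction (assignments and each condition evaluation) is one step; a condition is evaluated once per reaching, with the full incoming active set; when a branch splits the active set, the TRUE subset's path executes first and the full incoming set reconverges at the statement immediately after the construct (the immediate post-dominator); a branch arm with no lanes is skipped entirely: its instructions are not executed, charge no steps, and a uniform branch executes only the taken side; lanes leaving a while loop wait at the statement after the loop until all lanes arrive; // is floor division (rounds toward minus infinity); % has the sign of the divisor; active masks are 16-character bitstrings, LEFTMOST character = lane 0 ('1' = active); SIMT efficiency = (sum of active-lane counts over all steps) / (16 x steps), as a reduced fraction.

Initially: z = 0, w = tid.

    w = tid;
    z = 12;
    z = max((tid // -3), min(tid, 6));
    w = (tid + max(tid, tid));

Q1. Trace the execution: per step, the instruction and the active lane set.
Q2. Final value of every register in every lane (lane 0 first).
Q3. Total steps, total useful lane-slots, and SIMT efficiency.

step 0: w <- tid                     1111111111111111
step 1: z <- 12                      1111111111111111
step 2: z <- max((tid // -3), min(tid, 6)) 1111111111111111
step 3: w <- (tid + max(tid, tid))   1111111111111111

Answer: 4 steps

z: 0,1,2,3,4,5,6,6,6,6,6,6,6,6,6,6
w: 0,2,4,6,8,10,12,14,16,18,20,22,24,26,28,30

steps = 4; useful = 64; efficiency = 64/64 = 1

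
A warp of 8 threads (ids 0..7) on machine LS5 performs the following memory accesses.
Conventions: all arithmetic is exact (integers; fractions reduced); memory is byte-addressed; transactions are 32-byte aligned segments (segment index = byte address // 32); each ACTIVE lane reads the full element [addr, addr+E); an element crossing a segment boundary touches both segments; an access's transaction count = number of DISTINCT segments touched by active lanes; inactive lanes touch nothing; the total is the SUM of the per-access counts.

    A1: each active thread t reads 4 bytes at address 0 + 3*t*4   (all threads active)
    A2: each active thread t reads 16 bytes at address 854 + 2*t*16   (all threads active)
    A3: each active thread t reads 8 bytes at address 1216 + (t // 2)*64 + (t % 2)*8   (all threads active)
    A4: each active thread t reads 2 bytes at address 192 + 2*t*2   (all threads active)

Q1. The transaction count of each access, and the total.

A1: 3 transactions
A2: 9 transactions
A3: 4 transactions
A4: 1 transaction

Answer: 3,9,4,1; total 17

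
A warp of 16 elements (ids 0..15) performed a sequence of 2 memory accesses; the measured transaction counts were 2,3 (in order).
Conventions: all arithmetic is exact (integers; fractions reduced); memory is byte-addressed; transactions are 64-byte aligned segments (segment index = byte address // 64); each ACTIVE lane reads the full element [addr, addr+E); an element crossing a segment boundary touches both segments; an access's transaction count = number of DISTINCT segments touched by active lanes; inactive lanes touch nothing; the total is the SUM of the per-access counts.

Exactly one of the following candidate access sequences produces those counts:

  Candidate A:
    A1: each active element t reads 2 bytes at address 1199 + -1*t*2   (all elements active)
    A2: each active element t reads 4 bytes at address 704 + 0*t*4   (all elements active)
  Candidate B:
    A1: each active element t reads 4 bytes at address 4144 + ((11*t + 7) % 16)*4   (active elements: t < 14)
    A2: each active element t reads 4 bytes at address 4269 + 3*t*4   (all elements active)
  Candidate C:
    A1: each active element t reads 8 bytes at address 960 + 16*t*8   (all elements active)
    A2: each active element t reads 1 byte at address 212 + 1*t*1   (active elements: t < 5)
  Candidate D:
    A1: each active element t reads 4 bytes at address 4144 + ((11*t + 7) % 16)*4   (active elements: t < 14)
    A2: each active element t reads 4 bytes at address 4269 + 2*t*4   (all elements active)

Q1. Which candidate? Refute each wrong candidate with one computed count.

A: A1 gives 1 transaction, not 2
B: A2 gives 4 transactions, not 3
C: A1 gives 16 transactions, not 2
D: all counts match (2,3)

Answer: D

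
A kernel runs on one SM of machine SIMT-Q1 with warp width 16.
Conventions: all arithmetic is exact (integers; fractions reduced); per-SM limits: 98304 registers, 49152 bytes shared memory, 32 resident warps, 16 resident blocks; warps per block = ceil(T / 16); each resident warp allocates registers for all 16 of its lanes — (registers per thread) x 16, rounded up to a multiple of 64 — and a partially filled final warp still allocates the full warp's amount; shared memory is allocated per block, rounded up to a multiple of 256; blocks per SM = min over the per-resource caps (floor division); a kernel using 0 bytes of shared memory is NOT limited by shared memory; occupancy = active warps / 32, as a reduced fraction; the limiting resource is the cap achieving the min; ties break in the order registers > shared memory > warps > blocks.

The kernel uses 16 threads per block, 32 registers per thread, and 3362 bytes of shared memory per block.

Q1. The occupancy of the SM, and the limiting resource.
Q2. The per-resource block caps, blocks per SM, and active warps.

Answer: occupancy 13/32, limited by shared memory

registers: 192 blocks
shared memory: 13 blocks
warps: 32 blocks
blocks: 16 blocks

Answer: 13 blocks, 13 active warps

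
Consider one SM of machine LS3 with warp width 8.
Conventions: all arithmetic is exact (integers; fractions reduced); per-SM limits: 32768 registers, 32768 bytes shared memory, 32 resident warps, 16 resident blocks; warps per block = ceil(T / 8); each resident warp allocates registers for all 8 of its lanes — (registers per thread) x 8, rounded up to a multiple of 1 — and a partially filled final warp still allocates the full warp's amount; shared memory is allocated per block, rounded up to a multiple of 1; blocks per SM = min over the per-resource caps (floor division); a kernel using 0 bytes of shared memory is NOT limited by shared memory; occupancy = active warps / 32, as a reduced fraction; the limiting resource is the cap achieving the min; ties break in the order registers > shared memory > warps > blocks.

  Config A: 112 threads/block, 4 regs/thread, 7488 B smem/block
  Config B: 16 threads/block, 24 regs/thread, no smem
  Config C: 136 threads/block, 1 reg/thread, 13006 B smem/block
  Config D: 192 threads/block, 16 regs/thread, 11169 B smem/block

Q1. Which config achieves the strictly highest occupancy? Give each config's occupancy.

occupancies: A 7/8, B 1, C 17/32, D 3/4

Answer: B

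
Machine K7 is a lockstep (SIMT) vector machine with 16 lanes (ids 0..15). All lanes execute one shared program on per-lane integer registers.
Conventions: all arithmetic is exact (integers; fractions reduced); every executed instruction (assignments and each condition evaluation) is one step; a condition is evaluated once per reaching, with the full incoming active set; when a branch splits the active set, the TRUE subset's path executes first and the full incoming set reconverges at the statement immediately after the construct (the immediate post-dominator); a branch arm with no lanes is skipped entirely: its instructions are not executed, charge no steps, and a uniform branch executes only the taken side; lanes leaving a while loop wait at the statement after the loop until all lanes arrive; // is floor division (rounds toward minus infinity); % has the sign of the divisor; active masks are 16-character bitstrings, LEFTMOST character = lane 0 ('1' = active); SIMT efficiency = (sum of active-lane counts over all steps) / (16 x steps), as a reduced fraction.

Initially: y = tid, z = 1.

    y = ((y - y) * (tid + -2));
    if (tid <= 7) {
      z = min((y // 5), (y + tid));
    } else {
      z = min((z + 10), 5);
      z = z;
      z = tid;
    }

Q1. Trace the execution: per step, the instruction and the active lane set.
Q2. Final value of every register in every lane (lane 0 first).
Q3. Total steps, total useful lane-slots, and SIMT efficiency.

step 0: y <- ((y - y) * (tid + -2))  1111111111111111
step 1: eval (tid <= 7)              1111111111111111
step 2: z <- min((y // 5), (y + tid)) 1111111100000000
step 3: z <- min((z + 10), 5)        0000000011111111
step 4: z <- z                       0000000011111111
step 5: z <- tid                     0000000011111111

Answer: 6 steps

y: 0,0,0,0,0,0,0,0,0,0,0,0,0,0,0,0
z: 0,0,0,0,0,0,0,0,8,9,10,11,12,13,14,15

steps = 6; useful = 64; efficiency = 64/96 = 2/3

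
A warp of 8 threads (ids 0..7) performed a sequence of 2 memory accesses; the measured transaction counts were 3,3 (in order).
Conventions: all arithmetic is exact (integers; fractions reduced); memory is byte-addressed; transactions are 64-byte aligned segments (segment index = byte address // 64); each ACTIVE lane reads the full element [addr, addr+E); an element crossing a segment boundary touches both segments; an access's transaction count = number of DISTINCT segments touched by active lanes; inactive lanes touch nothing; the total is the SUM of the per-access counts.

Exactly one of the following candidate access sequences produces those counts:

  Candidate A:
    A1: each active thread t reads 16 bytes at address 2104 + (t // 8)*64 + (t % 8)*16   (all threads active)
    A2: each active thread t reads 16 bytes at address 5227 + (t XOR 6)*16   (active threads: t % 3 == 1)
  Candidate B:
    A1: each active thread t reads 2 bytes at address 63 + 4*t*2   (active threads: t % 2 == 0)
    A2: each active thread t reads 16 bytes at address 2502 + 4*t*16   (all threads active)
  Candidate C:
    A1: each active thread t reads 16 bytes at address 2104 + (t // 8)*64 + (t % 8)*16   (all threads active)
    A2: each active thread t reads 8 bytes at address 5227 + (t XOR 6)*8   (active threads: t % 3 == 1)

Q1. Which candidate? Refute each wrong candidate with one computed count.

B: A1 gives 2 transactions, not 3
C: A2 gives 2 transactions, not 3
A: all counts match (3,3)

Answer: A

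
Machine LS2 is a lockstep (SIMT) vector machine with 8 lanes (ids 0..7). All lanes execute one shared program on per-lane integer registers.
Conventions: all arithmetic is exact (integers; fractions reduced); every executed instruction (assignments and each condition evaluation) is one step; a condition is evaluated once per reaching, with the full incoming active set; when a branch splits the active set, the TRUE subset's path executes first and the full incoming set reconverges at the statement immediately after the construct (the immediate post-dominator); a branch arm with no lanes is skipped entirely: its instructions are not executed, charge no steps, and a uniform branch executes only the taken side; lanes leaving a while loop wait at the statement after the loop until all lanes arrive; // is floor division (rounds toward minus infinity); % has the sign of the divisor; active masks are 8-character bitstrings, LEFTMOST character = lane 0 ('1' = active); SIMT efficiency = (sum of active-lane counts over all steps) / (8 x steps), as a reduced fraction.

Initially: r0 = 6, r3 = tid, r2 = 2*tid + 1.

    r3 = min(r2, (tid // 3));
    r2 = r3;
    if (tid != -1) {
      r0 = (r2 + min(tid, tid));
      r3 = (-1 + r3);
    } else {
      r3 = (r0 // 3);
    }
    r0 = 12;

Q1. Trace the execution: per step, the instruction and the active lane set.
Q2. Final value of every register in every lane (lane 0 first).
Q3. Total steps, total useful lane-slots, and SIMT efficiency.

step 0: r3 <- min(r2, (tid // 3))    11111111
step 1: r2 <- r3                     11111111
step 2: eval (tid != -1)             11111111
step 3: r0 <- (r2 + min(tid, tid))   11111111
step 4: r3 <- (-1 + r3)              11111111
step 5: r0 <- 12                     11111111

Answer: 6 steps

r0: 12,12,12,12,12,12,12,12
r3: -1,-1,-1,0,0,0,1,1
r2: 0,0,0,1,1,1,2,2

steps = 6; useful = 48; efficiency = 48/48 = 1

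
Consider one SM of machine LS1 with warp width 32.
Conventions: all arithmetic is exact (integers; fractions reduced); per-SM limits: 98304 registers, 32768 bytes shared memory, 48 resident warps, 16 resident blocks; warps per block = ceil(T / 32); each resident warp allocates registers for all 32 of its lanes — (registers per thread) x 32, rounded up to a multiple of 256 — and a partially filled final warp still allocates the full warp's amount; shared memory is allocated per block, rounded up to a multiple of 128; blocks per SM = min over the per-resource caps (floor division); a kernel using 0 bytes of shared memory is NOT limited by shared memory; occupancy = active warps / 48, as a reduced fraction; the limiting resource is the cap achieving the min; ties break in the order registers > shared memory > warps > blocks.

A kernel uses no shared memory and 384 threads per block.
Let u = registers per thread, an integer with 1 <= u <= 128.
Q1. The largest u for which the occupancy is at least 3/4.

Answer: u = 80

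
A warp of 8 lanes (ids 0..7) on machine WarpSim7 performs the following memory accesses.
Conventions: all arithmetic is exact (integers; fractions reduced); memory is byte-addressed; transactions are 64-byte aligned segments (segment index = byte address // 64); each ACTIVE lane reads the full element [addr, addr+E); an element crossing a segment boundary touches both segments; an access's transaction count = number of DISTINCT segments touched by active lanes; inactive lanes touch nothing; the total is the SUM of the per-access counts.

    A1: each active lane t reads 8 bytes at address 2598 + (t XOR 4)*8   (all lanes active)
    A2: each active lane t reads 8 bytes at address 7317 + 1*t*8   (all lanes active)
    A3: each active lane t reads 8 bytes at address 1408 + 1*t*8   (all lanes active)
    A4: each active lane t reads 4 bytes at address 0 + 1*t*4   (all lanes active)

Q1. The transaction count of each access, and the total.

A1: 2 transactions
A2: 2 transactions
A3: 1 transaction
A4: 1 transaction

Answer: 2,2,1,1; total 6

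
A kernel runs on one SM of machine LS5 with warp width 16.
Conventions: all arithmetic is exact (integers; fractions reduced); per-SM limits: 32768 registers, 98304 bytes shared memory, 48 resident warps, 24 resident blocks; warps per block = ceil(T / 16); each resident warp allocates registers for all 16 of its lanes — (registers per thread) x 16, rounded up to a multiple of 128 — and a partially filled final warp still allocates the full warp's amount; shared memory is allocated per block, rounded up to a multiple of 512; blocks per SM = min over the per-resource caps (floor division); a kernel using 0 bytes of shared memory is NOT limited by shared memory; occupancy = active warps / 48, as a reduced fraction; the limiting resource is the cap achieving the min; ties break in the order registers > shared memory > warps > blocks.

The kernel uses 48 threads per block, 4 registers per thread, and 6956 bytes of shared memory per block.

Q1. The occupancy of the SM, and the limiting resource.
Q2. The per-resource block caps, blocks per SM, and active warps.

Answer: occupancy 13/16, limited by shared memory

registers: 85 blocks
shared memory: 13 blocks
warps: 16 blocks
blocks: 24 blocks

Answer: 13 blocks, 39 active warps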